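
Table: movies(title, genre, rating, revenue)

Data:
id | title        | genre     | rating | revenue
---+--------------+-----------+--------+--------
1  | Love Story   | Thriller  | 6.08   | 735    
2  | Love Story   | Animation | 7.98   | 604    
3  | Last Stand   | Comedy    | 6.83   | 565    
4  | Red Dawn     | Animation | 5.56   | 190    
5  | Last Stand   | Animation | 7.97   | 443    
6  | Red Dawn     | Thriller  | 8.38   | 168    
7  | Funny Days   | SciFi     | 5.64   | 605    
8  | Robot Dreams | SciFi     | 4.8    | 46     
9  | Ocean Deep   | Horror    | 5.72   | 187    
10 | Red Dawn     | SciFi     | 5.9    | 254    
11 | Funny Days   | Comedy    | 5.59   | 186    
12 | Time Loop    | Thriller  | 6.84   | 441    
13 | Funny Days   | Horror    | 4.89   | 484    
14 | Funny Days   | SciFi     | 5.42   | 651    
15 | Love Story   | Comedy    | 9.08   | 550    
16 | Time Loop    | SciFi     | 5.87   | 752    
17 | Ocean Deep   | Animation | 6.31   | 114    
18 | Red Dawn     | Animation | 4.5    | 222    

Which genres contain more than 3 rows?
SELECT genre, COUNT(*) as cnt
FROM movies
GROUP BY genre
HAVING COUNT(*) > 3

Result:
  Animation: 5
  SciFi: 5

Note: HAVING filters groups after aggregation, WHERE filters rows before.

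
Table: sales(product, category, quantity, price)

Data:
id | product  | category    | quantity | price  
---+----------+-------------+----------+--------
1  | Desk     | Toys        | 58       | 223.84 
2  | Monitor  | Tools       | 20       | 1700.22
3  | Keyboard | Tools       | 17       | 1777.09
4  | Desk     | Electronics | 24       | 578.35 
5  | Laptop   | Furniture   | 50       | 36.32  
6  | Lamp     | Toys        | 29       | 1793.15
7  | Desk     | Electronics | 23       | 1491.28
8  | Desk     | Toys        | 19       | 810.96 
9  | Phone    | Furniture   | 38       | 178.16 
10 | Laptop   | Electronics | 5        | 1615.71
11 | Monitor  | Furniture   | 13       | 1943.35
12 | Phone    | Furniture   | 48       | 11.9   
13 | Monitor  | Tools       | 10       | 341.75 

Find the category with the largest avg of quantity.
SELECT category, AVG(quantity) as val
FROM sales
GROUP BY category
ORDER BY val DESC
LIMIT 1

Result: Furniture with avg(quantity) = 37.25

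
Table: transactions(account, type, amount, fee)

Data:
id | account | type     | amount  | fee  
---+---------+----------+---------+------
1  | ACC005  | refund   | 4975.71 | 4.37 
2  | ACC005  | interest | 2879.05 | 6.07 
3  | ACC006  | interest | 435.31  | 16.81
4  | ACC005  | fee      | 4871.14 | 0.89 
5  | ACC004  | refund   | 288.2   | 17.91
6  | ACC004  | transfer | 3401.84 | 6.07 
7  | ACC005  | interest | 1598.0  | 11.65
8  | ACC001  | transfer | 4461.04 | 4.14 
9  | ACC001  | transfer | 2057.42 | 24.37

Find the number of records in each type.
SELECT type, COUNT(*) as count
FROM transactions
GROUP BY type

Result:
  fee: 1
  interest: 3
  refund: 2
  transfer: 3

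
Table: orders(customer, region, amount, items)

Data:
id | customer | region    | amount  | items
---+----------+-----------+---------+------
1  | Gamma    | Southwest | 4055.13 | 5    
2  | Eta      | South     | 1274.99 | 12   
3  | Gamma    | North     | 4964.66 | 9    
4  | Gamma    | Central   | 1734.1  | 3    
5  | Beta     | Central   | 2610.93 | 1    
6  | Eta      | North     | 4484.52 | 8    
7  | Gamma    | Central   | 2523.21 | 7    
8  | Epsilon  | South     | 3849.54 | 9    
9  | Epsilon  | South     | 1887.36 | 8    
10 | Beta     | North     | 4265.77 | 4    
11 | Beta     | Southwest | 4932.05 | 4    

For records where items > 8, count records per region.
SELECT region, COUNT(*)
FROM orders
WHERE items > 8
GROUP BY region

Note: WHERE filters rows before grouping.

Result:
  North: 1
  South: 2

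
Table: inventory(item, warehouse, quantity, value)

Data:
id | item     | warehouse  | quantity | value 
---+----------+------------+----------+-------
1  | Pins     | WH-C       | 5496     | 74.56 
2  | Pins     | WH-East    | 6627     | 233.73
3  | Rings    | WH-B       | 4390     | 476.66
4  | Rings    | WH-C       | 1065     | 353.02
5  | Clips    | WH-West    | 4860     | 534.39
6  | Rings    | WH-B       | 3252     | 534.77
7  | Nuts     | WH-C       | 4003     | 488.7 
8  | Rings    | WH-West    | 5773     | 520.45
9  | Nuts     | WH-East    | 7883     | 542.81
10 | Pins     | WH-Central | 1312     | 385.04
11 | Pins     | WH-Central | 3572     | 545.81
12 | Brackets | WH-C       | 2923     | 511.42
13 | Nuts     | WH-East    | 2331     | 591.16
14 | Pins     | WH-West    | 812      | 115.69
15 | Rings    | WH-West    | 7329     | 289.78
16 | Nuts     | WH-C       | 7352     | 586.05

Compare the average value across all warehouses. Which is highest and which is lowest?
SELECT warehouse, AVG(value)
FROM inventory
GROUP BY warehouse
ORDER BY AVG(value)

All groups:
  WH-West: 365.08
  WH-C: 402.75
  WH-East: 455.90
  WH-Central: 465.43
  WH-B: 505.72

Highest: WH-B (505.72)
Lowest: WH-West (365.08)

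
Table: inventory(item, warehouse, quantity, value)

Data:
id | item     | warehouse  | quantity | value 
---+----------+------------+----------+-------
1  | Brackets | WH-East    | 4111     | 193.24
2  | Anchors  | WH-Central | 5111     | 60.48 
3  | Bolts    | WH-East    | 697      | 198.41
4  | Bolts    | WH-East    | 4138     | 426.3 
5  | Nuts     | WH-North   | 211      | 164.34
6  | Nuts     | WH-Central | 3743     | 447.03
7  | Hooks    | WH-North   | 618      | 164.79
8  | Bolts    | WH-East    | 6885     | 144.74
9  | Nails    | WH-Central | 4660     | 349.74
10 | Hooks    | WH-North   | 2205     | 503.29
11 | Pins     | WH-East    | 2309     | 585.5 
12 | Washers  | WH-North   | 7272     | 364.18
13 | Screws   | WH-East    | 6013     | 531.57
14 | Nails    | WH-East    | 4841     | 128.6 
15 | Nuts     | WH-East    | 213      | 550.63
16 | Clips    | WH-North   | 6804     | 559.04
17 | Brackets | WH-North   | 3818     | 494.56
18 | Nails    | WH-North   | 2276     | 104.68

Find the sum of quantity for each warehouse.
SELECT warehouse, SUM(quantity) as result
FROM inventory
GROUP BY warehouse

Result:
  WH-Central: 13514
  WH-East: 29207
  WH-North: 23204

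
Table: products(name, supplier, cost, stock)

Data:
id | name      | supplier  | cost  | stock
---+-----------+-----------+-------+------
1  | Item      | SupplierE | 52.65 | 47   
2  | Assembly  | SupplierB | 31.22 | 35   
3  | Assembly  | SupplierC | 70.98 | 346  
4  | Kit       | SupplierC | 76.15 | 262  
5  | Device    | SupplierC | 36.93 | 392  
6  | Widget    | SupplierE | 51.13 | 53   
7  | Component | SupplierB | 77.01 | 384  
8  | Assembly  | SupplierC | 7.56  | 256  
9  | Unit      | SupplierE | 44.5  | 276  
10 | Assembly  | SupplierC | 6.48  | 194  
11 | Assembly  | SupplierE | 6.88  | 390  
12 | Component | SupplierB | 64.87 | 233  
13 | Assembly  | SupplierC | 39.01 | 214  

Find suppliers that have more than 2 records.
SELECT supplier, COUNT(*) as cnt
FROM products
GROUP BY supplier
HAVING COUNT(*) > 2

Result:
  SupplierB: 3
  SupplierC: 6
  SupplierE: 4

Note: HAVING filters groups after aggregation, WHERE filters rows before.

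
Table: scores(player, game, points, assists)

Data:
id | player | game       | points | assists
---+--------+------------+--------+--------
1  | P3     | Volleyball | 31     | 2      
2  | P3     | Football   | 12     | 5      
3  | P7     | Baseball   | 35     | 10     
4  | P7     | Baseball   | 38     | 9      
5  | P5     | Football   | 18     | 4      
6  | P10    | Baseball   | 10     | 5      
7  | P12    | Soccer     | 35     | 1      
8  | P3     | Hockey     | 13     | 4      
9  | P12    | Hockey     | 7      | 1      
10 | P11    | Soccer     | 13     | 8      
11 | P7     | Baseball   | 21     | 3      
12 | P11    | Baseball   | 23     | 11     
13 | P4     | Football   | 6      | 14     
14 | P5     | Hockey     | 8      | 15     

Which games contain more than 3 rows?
SELECT game, COUNT(*) as cnt
FROM scores
GROUP BY game
HAVING COUNT(*) > 3

Result:
  Baseball: 5

Note: HAVING filters groups after aggregation, WHERE filters rows before.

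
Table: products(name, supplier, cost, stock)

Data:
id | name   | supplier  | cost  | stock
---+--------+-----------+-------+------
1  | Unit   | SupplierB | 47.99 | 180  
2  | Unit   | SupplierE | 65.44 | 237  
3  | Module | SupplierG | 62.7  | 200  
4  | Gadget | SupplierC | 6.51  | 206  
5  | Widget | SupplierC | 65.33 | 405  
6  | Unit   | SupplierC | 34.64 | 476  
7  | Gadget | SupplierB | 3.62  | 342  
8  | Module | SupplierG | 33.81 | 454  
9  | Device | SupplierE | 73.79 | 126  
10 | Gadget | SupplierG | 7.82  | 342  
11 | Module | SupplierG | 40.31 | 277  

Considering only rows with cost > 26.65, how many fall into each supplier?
SELECT supplier, COUNT(*)
FROM products
WHERE cost > 26.65
GROUP BY supplier

Note: WHERE filters rows before grouping.

Result:
  SupplierB: 1
  SupplierC: 2
  SupplierE: 2
  SupplierG: 3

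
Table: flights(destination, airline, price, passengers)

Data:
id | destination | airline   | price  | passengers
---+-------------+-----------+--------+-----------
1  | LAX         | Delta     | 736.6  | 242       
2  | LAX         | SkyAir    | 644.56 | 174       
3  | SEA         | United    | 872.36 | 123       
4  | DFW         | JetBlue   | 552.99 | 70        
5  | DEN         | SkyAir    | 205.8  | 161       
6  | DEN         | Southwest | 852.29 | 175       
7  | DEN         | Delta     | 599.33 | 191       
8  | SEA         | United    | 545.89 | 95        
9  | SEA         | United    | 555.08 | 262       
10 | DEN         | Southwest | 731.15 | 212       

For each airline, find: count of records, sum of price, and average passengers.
SELECT airline,
       COUNT(*) as cnt,
       SUM(price) as total_price,
       AVG(passengers) as avg_passengers
FROM flights
GROUP BY airline

Result:
  Delta: 2 records, 1335.93 total price, 216.50 avg passengers
  JetBlue: 1 records, 552.99 total price, 70.00 avg passengers
  SkyAir: 2 records, 850.36 total price, 167.50 avg passengers
  Southwest: 2 records, 1583.44 total price, 193.50 avg passengers
  United: 3 records, 1973.33 total price, 160.00 avg passengers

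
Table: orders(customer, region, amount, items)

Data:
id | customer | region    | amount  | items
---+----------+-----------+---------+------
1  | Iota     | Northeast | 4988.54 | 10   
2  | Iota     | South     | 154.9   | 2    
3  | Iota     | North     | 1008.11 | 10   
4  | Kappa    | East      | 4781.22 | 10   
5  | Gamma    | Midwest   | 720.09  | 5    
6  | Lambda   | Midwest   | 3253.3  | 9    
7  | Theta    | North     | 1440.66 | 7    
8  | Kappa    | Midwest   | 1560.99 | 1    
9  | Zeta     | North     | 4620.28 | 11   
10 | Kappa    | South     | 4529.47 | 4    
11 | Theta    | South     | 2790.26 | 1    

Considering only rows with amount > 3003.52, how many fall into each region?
SELECT region, COUNT(*)
FROM orders
WHERE amount > 3003.52
GROUP BY region

Note: WHERE filters rows before grouping.

Result:
  East: 1
  Midwest: 1
  North: 1
  Northeast: 1
  South: 1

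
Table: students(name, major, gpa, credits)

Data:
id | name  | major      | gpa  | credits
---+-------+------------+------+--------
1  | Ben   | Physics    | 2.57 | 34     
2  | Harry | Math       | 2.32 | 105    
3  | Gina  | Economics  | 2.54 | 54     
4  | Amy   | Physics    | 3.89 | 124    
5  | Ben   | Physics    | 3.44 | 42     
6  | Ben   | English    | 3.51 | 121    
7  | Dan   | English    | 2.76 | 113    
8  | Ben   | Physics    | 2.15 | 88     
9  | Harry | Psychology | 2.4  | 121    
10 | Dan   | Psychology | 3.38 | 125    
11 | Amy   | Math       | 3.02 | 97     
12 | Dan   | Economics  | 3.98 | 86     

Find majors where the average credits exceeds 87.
SELECT major, AVG(credits)
FROM students
GROUP BY major
HAVING AVG(credits) > 87

Result:
  English: avg=117.00
  Math: avg=101.00
  Psychology: avg=123.00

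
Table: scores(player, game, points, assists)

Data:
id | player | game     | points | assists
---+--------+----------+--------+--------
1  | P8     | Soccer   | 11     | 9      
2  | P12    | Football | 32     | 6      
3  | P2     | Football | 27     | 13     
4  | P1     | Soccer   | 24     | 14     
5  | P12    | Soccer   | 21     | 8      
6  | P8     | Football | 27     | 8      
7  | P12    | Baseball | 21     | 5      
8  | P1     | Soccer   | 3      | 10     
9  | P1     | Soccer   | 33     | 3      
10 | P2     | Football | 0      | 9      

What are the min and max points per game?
SELECT game, MIN(points), MAX(points)
FROM scores
GROUP BY game

Result:
  Baseball: min=21, max=21
  Football: min=0, max=32
  Soccer: min=3, max=33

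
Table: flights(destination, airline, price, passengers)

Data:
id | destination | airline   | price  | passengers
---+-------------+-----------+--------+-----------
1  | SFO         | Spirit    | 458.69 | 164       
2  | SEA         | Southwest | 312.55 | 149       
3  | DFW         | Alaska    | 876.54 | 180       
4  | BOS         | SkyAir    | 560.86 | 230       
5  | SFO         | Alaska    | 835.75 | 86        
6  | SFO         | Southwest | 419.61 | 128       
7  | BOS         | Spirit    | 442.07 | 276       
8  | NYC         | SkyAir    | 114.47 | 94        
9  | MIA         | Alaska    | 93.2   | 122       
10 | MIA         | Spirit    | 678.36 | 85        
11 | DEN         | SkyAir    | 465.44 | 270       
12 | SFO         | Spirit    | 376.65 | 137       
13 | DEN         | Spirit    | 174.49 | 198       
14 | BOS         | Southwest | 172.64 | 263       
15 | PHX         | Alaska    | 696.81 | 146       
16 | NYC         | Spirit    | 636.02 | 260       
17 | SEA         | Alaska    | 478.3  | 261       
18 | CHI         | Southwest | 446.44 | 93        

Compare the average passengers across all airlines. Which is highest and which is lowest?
SELECT airline, AVG(passengers)
FROM flights
GROUP BY airline
ORDER BY AVG(passengers)

All groups:
  Southwest: 158.25
  Alaska: 159.00
  Spirit: 186.67
  SkyAir: 198.00

Highest: SkyAir (198.00)
Lowest: Southwest (158.25)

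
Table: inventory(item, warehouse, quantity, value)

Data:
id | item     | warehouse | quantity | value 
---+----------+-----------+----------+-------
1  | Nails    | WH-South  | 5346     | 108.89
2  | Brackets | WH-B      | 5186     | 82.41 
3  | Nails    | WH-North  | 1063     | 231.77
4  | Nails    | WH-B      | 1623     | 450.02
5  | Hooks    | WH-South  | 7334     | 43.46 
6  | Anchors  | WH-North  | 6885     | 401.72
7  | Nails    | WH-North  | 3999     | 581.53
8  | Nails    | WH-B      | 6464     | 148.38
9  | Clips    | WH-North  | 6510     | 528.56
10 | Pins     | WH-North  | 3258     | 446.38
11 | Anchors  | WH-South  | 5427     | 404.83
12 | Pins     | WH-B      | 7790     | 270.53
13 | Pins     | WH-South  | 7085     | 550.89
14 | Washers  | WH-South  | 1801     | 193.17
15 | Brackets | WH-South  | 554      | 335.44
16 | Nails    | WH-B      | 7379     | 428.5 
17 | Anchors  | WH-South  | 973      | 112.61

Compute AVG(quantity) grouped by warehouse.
SELECT warehouse, AVG(quantity) as result
FROM inventory
GROUP BY warehouse

Result:
  WH-B: 5688.40
  WH-North: 4343.00
  WH-South: 4074.29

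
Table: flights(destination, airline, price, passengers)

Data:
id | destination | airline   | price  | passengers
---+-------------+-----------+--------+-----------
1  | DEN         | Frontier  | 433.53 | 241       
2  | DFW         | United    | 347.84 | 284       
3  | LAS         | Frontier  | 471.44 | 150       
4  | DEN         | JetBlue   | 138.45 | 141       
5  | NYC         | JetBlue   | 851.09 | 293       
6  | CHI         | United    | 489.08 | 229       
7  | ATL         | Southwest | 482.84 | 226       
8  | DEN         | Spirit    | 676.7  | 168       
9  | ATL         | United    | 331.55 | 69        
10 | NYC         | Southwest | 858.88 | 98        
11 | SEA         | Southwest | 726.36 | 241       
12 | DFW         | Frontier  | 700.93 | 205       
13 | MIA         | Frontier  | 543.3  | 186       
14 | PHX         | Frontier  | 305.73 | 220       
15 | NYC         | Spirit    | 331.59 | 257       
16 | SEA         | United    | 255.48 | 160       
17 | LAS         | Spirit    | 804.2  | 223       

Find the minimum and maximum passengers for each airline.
SELECT airline, MIN(passengers), MAX(passengers)
FROM flights
GROUP BY airline

Result:
  Frontier: min=150, max=241
  JetBlue: min=141, max=293
  Southwest: min=98, max=241
  Spirit: min=168, max=257
  United: min=69, max=284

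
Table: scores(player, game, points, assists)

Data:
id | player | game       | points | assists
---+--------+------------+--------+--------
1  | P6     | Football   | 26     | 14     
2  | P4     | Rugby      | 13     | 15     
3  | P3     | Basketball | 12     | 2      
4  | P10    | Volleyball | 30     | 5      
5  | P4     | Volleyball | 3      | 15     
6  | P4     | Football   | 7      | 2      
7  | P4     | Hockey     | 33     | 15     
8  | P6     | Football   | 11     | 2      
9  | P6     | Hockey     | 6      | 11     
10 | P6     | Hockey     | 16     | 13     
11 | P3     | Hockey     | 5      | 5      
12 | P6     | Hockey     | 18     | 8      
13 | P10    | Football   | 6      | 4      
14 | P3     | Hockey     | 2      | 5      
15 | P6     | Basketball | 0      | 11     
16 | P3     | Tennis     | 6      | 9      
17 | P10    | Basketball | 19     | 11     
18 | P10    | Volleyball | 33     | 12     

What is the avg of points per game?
SELECT game, AVG(points) as result
FROM scores
GROUP BY game

Result:
  Basketball: 10.33
  Football: 12.50
  Hockey: 13.33
  Rugby: 13.00
  Tennis: 6.00
  Volleyball: 22.00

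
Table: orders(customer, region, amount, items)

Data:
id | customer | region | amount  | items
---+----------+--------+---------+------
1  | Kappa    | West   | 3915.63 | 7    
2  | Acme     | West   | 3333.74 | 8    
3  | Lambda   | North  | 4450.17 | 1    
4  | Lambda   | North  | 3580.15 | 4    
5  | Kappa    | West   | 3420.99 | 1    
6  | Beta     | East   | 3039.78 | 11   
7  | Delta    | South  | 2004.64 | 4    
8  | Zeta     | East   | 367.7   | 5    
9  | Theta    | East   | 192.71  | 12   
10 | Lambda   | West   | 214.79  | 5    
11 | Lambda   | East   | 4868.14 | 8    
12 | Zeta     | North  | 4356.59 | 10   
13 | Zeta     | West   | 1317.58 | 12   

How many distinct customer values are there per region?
SELECT region, COUNT(DISTINCT customer)
FROM orders
GROUP BY region

Result:
  East: 4 distinct
  North: 2 distinct
  South: 1 distinct
  West: 4 distinct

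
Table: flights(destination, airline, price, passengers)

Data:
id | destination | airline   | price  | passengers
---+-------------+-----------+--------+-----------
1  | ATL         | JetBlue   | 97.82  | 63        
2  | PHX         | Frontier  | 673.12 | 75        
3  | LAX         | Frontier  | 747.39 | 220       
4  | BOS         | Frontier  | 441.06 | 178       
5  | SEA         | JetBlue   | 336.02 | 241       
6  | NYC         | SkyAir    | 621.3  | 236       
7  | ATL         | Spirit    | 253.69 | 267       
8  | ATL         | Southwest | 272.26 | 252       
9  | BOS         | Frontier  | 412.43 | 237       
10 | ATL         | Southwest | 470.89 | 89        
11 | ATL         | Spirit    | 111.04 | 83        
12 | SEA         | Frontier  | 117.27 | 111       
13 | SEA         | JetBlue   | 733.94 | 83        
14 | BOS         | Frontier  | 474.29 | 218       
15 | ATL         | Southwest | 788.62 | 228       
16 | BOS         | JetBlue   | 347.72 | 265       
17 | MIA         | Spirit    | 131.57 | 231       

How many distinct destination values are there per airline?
SELECT airline, COUNT(DISTINCT destination)
FROM flights
GROUP BY airline

Result:
  Frontier: 4 distinct
  JetBlue: 3 distinct
  SkyAir: 1 distinct
  Southwest: 1 distinct
  Spirit: 2 distinct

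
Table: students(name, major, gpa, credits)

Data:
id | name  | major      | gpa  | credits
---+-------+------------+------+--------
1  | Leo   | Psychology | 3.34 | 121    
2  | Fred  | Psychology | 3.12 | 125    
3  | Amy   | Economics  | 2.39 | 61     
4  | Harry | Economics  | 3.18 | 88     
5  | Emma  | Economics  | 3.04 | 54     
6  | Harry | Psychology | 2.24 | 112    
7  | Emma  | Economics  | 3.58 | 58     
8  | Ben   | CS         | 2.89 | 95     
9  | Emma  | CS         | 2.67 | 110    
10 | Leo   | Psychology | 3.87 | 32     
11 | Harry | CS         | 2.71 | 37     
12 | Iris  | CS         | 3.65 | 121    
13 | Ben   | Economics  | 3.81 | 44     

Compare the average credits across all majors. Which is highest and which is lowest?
SELECT major, AVG(credits)
FROM students
GROUP BY major
ORDER BY AVG(credits)

All groups:
  Economics: 61.00
  CS: 90.75
  Psychology: 97.50

Highest: Psychology (97.50)
Lowest: Economics (61.00)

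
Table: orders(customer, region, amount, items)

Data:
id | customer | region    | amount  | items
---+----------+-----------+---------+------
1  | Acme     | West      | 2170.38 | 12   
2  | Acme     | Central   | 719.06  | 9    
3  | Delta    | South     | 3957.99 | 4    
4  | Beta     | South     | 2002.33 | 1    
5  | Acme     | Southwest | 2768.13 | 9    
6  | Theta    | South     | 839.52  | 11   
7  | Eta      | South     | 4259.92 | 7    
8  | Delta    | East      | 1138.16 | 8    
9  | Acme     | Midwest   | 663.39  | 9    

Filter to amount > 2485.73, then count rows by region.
SELECT region, COUNT(*)
FROM orders
WHERE amount > 2485.73
GROUP BY region

Note: WHERE filters rows before grouping.

Result:
  South: 2
  Southwest: 1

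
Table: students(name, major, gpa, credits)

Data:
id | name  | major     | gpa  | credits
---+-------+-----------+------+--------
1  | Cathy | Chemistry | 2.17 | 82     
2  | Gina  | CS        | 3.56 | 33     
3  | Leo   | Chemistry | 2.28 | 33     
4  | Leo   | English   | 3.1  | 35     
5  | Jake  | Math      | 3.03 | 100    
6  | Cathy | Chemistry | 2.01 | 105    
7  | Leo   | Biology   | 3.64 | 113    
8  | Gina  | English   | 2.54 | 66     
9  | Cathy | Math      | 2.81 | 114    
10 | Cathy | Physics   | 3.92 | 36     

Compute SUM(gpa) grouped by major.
SELECT major, SUM(gpa) as result
FROM students
GROUP BY major

Result:
  Biology: 3.64
  CS: 3.56
  Chemistry: 6.46
  English: 5.64
  Math: 5.84
  Physics: 3.92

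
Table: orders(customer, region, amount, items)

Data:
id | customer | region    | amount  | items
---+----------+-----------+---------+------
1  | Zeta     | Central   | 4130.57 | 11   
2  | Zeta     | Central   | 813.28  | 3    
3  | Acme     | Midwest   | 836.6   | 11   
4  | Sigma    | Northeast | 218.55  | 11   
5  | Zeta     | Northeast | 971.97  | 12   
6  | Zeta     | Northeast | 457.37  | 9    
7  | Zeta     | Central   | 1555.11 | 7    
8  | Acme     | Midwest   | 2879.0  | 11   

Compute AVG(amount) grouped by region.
SELECT region, AVG(amount) as result
FROM orders
GROUP BY region

Result:
  Central: 2166.32
  Midwest: 1857.80
  Northeast: 549.30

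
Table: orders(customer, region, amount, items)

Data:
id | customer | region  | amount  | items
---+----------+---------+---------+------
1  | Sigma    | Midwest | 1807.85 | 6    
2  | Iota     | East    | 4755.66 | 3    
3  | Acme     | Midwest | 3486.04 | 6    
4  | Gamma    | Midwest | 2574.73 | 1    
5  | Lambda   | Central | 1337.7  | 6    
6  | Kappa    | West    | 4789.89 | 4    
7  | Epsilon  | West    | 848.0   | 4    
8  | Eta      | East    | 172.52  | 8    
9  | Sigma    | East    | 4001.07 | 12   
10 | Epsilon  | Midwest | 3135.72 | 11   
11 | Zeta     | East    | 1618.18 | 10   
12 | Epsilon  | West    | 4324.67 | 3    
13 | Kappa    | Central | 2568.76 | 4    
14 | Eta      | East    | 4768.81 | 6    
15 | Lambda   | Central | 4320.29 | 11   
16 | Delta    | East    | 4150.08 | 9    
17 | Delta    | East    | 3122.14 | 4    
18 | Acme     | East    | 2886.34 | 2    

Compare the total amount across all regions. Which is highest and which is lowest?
SELECT region, SUM(amount)
FROM orders
GROUP BY region
ORDER BY SUM(amount)

All groups:
  Central: 8226.75
  West: 9962.56
  Midwest: 11004.34
  East: 25474.80

Highest: East (25474.80)
Lowest: Central (8226.75)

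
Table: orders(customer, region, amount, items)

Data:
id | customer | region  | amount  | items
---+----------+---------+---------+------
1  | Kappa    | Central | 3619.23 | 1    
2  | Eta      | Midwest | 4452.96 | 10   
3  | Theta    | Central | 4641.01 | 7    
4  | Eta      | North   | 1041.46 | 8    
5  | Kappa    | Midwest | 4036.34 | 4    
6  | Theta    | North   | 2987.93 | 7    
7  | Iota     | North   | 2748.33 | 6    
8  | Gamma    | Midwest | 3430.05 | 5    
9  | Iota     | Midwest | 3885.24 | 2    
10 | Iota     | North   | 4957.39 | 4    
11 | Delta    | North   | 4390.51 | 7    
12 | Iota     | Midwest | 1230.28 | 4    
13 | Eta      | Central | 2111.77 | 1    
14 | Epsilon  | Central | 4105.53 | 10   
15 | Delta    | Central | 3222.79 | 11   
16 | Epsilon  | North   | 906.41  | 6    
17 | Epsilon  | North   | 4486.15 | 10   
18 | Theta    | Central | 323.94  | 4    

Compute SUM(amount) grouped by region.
SELECT region, SUM(amount) as result
FROM orders
GROUP BY region

Result:
  Central: 18024.27
  Midwest: 17034.87
  North: 21518.18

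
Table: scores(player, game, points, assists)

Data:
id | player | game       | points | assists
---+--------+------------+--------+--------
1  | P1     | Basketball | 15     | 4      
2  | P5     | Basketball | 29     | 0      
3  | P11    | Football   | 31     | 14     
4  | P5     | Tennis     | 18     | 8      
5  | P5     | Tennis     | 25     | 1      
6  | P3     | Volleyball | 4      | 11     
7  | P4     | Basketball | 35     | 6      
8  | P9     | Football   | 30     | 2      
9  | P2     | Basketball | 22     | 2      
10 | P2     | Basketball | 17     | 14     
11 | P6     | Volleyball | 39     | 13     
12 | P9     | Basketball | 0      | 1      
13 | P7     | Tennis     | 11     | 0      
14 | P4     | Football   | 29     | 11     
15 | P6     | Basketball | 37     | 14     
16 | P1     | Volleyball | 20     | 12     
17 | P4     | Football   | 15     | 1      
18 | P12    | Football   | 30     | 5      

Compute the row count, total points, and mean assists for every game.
SELECT game,
       COUNT(*) as cnt,
       SUM(points) as total_points,
       AVG(assists) as avg_assists
FROM scores
GROUP BY game

Result:
  Basketball: 7 records, 155 total points, 5.86 avg assists
  Football: 5 records, 135 total points, 6.60 avg assists
  Tennis: 3 records, 54 total points, 3.00 avg assists
  Volleyball: 3 records, 63 total points, 12.00 avg assists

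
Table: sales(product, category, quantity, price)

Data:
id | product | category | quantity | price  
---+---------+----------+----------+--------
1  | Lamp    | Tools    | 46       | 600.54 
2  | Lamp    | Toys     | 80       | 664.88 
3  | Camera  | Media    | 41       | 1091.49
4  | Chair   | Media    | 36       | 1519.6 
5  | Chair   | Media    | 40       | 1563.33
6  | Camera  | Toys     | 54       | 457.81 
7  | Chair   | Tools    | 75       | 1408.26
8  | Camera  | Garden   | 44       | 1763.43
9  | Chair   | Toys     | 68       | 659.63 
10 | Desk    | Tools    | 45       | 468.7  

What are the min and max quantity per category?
SELECT category, MIN(quantity), MAX(quantity)
FROM sales
GROUP BY category

Result:
  Garden: min=44, max=44
  Media: min=36, max=41
  Tools: min=45, max=75
  Toys: min=54, max=80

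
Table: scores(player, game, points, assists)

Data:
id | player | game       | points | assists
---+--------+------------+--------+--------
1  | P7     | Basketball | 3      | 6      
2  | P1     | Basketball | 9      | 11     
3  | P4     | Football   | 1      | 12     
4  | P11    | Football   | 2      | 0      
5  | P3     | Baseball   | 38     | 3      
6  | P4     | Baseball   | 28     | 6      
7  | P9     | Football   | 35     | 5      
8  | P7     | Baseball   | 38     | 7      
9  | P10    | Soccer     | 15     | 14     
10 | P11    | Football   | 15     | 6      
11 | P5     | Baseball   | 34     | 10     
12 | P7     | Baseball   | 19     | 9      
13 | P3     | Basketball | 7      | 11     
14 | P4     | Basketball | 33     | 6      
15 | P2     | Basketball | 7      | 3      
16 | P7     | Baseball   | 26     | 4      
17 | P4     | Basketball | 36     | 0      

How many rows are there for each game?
SELECT game, COUNT(*) as count
FROM scores
GROUP BY game

Result:
  Baseball: 6
  Basketball: 6
  Football: 4
  Soccer: 1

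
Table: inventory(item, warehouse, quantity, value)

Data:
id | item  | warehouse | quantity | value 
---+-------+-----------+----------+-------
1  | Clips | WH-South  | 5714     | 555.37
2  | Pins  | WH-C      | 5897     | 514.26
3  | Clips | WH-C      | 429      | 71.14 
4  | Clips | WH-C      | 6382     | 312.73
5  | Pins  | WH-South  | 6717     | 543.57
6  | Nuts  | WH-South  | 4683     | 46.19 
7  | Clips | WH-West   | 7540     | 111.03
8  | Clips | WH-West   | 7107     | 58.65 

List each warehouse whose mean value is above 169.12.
SELECT warehouse, AVG(value)
FROM inventory
GROUP BY warehouse
HAVING AVG(value) > 169.12

Result:
  WH-C: avg=299.38
  WH-South: avg=381.71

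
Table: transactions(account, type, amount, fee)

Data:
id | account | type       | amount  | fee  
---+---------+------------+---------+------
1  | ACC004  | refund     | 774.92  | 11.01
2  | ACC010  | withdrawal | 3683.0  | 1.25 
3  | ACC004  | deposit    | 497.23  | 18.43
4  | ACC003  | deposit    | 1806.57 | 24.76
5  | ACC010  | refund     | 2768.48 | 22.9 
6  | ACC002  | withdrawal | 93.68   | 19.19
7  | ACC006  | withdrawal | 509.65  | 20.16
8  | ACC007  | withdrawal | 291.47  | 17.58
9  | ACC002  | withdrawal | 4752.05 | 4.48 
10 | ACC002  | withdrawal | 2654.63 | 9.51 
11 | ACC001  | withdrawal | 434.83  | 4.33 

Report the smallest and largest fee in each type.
SELECT type, MIN(fee), MAX(fee)
FROM transactions
GROUP BY type

Result:
  deposit: min=18.43, max=24.76
  refund: min=11.01, max=22.90
  withdrawal: min=1.25, max=20.16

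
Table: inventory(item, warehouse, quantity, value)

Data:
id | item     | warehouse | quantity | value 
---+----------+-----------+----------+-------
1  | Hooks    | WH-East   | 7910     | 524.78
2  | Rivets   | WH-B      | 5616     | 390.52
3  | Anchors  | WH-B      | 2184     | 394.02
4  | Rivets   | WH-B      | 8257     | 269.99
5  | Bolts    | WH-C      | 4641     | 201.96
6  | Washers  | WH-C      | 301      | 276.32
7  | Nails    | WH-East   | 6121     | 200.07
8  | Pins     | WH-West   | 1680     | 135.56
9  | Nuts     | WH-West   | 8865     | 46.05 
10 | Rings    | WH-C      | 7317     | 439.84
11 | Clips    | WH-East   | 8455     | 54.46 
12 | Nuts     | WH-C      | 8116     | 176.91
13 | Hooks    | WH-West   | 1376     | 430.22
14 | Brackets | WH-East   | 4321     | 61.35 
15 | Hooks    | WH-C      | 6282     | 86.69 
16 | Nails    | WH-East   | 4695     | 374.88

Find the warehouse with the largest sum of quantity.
SELECT warehouse, SUM(quantity) as val
FROM inventory
GROUP BY warehouse
ORDER BY val DESC
LIMIT 1

Result: WH-East with sum(quantity) = 31502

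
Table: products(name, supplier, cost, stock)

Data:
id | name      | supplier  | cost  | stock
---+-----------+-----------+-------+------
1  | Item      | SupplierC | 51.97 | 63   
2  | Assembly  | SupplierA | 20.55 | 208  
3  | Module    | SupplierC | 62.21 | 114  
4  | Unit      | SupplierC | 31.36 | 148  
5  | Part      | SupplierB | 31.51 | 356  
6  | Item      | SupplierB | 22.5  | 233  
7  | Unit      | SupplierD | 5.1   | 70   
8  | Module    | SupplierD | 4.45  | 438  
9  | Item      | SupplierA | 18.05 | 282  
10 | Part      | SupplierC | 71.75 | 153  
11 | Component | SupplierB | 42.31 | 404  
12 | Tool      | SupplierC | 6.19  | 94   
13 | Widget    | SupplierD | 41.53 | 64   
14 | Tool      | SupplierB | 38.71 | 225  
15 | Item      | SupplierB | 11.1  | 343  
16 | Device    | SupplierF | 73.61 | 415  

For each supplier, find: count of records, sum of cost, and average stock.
SELECT supplier,
       COUNT(*) as cnt,
       SUM(cost) as total_cost,
       AVG(stock) as avg_stock
FROM products
GROUP BY supplier

Result:
  SupplierA: 2 records, 38.60 total cost, 245.00 avg stock
  SupplierB: 5 records, 146.13 total cost, 312.20 avg stock
  SupplierC: 5 records, 223.48 total cost, 114.40 avg stock
  SupplierD: 3 records, 51.08 total cost, 190.67 avg stock
  SupplierF: 1 records, 73.61 total cost, 415.00 avg stock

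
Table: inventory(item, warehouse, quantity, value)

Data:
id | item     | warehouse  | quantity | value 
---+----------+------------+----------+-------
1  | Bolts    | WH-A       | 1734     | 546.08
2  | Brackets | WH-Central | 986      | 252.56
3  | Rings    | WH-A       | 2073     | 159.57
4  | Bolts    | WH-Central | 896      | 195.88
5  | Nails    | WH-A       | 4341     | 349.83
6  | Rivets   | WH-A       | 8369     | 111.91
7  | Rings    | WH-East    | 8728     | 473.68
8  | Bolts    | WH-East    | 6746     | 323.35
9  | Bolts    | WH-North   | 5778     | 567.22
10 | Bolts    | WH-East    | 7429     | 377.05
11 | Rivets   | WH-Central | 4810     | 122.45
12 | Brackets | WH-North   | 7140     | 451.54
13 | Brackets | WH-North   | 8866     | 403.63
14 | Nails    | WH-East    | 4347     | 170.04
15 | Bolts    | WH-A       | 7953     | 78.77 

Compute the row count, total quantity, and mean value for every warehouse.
SELECT warehouse,
       COUNT(*) as cnt,
       SUM(quantity) as total_quantity,
       AVG(value) as avg_value
FROM inventory
GROUP BY warehouse

Result:
  WH-A: 5 records, 24470 total quantity, 249.23 avg value
  WH-Central: 3 records, 6692 total quantity, 190.30 avg value
  WH-East: 4 records, 27250 total quantity, 336.03 avg value
  WH-North: 3 records, 21784 total quantity, 474.13 avg value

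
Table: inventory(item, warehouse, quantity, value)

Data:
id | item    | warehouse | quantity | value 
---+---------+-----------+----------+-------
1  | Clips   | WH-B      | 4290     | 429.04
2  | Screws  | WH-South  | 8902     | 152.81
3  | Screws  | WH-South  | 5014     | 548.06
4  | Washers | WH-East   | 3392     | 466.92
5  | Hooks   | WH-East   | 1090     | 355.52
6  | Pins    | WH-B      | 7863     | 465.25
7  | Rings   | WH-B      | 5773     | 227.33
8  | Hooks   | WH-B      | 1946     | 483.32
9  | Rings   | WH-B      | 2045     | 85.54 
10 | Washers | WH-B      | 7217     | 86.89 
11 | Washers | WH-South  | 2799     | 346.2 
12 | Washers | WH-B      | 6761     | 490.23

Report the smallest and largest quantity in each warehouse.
SELECT warehouse, MIN(quantity), MAX(quantity)
FROM inventory
GROUP BY warehouse

Result:
  WH-B: min=1946, max=7863
  WH-East: min=1090, max=3392
  WH-South: min=2799, max=8902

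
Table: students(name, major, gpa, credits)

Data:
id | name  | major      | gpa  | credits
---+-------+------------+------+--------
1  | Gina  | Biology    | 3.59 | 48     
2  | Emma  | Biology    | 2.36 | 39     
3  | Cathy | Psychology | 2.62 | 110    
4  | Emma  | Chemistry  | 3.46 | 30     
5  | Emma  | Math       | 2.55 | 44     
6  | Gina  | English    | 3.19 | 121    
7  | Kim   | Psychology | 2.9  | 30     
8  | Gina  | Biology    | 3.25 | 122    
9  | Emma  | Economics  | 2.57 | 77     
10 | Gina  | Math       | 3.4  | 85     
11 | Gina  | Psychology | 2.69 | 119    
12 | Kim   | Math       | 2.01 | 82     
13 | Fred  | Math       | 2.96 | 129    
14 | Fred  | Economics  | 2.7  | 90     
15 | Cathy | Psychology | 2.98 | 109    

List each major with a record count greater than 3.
SELECT major, COUNT(*) as cnt
FROM students
GROUP BY major
HAVING COUNT(*) > 3

Result:
  Math: 4
  Psychology: 4

Note: HAVING filters groups after aggregation, WHERE filters rows before.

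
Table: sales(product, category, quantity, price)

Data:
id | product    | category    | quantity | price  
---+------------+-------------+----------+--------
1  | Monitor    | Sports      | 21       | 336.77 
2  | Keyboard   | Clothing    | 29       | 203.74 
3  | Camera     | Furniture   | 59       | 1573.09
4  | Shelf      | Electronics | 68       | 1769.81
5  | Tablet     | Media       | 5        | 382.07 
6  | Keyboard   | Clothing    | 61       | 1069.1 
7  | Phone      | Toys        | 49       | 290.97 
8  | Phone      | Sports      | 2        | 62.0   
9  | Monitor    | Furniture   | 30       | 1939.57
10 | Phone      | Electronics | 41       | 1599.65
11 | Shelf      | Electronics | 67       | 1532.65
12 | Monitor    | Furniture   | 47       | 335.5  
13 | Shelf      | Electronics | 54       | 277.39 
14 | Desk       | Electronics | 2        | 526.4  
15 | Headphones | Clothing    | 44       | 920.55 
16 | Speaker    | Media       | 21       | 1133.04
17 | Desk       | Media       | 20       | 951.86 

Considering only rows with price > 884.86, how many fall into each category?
SELECT category, COUNT(*)
FROM sales
WHERE price > 884.86
GROUP BY category

Note: WHERE filters rows before grouping.

Result:
  Clothing: 2
  Electronics: 3
  Furniture: 2
  Media: 2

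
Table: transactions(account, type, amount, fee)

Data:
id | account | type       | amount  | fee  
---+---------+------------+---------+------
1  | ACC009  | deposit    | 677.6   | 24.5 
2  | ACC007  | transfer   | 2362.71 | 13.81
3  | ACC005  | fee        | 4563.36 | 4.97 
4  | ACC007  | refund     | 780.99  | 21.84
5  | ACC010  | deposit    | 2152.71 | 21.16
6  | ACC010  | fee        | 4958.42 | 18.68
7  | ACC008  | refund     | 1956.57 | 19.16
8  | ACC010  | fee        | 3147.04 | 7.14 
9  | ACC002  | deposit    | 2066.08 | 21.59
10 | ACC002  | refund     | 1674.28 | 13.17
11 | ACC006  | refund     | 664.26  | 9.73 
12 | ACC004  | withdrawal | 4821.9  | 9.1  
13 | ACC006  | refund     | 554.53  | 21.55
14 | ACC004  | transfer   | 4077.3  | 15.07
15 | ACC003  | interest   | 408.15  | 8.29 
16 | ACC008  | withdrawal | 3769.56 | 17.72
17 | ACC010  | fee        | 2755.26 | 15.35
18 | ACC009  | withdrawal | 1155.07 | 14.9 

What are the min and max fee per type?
SELECT type, MIN(fee), MAX(fee)
FROM transactions
GROUP BY type

Result:
  deposit: min=21.16, max=24.50
  fee: min=4.97, max=18.68
  interest: min=8.29, max=8.29
  refund: min=9.73, max=21.84
  transfer: min=13.81, max=15.07
  withdrawal: min=9.10, max=17.72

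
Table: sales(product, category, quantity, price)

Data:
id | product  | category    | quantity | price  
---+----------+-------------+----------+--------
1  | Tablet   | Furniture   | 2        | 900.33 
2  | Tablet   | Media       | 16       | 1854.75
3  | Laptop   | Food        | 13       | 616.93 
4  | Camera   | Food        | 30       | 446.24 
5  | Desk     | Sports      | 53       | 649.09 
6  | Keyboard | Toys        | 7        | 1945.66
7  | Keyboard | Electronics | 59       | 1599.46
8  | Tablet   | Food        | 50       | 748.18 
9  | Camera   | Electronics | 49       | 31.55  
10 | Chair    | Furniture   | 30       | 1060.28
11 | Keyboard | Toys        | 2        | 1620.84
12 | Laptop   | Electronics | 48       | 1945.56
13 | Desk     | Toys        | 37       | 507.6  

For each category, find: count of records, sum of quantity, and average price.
SELECT category,
       COUNT(*) as cnt,
       SUM(quantity) as total_quantity,
       AVG(price) as avg_price
FROM sales
GROUP BY category

Result:
  Electronics: 3 records, 156 total quantity, 1192.19 avg price
  Food: 3 records, 93 total quantity, 603.78 avg price
  Furniture: 2 records, 32 total quantity, 980.31 avg price
  Media: 1 records, 16 total quantity, 1854.75 avg price
  Sports: 1 records, 53 total quantity, 649.09 avg price
  Toys: 3 records, 46 total quantity, 1358.03 avg price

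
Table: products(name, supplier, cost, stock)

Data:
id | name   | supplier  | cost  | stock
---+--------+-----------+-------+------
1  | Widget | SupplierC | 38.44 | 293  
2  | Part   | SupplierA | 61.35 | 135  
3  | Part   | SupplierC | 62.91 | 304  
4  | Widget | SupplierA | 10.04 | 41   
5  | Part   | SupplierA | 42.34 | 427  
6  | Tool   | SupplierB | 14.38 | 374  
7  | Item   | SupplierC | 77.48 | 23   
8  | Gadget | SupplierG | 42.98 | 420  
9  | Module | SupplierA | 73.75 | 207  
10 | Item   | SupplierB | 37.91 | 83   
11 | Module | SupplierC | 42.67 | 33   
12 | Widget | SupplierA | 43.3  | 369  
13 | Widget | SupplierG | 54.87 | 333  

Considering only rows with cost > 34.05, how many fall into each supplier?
SELECT supplier, COUNT(*)
FROM products
WHERE cost > 34.05
GROUP BY supplier

Note: WHERE filters rows before grouping.

Result:
  SupplierA: 4
  SupplierB: 1
  SupplierC: 4
  SupplierG: 2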